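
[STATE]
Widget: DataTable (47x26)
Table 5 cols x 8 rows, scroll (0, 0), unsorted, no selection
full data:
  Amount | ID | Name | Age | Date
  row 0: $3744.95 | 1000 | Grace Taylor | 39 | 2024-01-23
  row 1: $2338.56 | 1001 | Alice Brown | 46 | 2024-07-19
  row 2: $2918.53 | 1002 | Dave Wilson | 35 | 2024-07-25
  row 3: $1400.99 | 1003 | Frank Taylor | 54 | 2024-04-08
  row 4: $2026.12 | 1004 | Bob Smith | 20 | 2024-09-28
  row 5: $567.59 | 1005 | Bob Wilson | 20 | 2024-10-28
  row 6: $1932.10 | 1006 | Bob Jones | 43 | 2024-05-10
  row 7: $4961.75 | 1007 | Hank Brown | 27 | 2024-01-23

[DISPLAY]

Amount  │ID  │Name        │Age│Date            
────────┼────┼────────────┼───┼──────────      
$3744.95│1000│Grace Taylor│39 │2024-01-23      
$2338.56│1001│Alice Brown │46 │2024-07-19      
$2918.53│1002│Dave Wilson │35 │2024-07-25      
$1400.99│1003│Frank Taylor│54 │2024-04-08      
$2026.12│1004│Bob Smith   │20 │2024-09-28      
$567.59 │1005│Bob Wilson  │20 │2024-10-28      
$1932.10│1006│Bob Jones   │43 │2024-05-10      
$4961.75│1007│Hank Brown  │27 │2024-01-23      
                                               
                                               
                                               
                                               
                                               
                                               
                                               
                                               
                                               
                                               
                                               
                                               
                                               
                                               
                                               
                                               


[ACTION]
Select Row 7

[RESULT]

Amount  │ID  │Name        │Age│Date            
────────┼────┼────────────┼───┼──────────      
$3744.95│1000│Grace Taylor│39 │2024-01-23      
$2338.56│1001│Alice Brown │46 │2024-07-19      
$2918.53│1002│Dave Wilson │35 │2024-07-25      
$1400.99│1003│Frank Taylor│54 │2024-04-08      
$2026.12│1004│Bob Smith   │20 │2024-09-28      
$567.59 │1005│Bob Wilson  │20 │2024-10-28      
$1932.10│1006│Bob Jones   │43 │2024-05-10      
>4961.75│1007│Hank Brown  │27 │2024-01-23      
                                               
                                               
                                               
                                               
                                               
                                               
                                               
                                               
                                               
                                               
                                               
                                               
                                               
                                               
                                               
                                               


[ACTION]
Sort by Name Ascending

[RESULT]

Amount  │ID  │Name       ▲│Age│Date            
────────┼────┼────────────┼───┼──────────      
$2338.56│1001│Alice Brown │46 │2024-07-19      
$1932.10│1006│Bob Jones   │43 │2024-05-10      
$2026.12│1004│Bob Smith   │20 │2024-09-28      
$567.59 │1005│Bob Wilson  │20 │2024-10-28      
$2918.53│1002│Dave Wilson │35 │2024-07-25      
$1400.99│1003│Frank Taylor│54 │2024-04-08      
$3744.95│1000│Grace Taylor│39 │2024-01-23      
>4961.75│1007│Hank Brown  │27 │2024-01-23      
                                               
                                               
                                               
                                               
                                               
                                               
                                               
                                               
                                               
                                               
                                               
                                               
                                               
                                               
                                               
                                               


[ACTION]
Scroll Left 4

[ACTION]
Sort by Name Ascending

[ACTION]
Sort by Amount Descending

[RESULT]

Amount ▼│ID  │Name        │Age│Date            
────────┼────┼────────────┼───┼──────────      
$4961.75│1007│Hank Brown  │27 │2024-01-23      
$3744.95│1000│Grace Taylor│39 │2024-01-23      
$2918.53│1002│Dave Wilson │35 │2024-07-25      
$2338.56│1001│Alice Brown │46 │2024-07-19      
$2026.12│1004│Bob Smith   │20 │2024-09-28      
$1932.10│1006│Bob Jones   │43 │2024-05-10      
$1400.99│1003│Frank Taylor│54 │2024-04-08      
>567.59 │1005│Bob Wilson  │20 │2024-10-28      
                                               
                                               
                                               
                                               
                                               
                                               
                                               
                                               
                                               
                                               
                                               
                                               
                                               
                                               
                                               
                                               


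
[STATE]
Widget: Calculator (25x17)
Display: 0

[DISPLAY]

                        0
┌───┬───┬───┬───┐        
│ 7 │ 8 │ 9 │ ÷ │        
├───┼───┼───┼───┤        
│ 4 │ 5 │ 6 │ × │        
├───┼───┼───┼───┤        
│ 1 │ 2 │ 3 │ - │        
├───┼───┼───┼───┤        
│ 0 │ . │ = │ + │        
├───┼───┼───┼───┤        
│ C │ MC│ MR│ M+│        
└───┴───┴───┴───┘        
                         
                         
                         
                         
                         


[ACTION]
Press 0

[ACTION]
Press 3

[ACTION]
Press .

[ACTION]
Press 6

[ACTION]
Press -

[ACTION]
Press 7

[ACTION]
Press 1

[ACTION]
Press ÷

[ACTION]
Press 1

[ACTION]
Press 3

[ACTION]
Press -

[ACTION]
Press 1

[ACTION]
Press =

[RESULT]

             -6.184615385
┌───┬───┬───┬───┐        
│ 7 │ 8 │ 9 │ ÷ │        
├───┼───┼───┼───┤        
│ 4 │ 5 │ 6 │ × │        
├───┼───┼───┼───┤        
│ 1 │ 2 │ 3 │ - │        
├───┼───┼───┼───┤        
│ 0 │ . │ = │ + │        
├───┼───┼───┼───┤        
│ C │ MC│ MR│ M+│        
└───┴───┴───┴───┘        
                         
                         
                         
                         
                         


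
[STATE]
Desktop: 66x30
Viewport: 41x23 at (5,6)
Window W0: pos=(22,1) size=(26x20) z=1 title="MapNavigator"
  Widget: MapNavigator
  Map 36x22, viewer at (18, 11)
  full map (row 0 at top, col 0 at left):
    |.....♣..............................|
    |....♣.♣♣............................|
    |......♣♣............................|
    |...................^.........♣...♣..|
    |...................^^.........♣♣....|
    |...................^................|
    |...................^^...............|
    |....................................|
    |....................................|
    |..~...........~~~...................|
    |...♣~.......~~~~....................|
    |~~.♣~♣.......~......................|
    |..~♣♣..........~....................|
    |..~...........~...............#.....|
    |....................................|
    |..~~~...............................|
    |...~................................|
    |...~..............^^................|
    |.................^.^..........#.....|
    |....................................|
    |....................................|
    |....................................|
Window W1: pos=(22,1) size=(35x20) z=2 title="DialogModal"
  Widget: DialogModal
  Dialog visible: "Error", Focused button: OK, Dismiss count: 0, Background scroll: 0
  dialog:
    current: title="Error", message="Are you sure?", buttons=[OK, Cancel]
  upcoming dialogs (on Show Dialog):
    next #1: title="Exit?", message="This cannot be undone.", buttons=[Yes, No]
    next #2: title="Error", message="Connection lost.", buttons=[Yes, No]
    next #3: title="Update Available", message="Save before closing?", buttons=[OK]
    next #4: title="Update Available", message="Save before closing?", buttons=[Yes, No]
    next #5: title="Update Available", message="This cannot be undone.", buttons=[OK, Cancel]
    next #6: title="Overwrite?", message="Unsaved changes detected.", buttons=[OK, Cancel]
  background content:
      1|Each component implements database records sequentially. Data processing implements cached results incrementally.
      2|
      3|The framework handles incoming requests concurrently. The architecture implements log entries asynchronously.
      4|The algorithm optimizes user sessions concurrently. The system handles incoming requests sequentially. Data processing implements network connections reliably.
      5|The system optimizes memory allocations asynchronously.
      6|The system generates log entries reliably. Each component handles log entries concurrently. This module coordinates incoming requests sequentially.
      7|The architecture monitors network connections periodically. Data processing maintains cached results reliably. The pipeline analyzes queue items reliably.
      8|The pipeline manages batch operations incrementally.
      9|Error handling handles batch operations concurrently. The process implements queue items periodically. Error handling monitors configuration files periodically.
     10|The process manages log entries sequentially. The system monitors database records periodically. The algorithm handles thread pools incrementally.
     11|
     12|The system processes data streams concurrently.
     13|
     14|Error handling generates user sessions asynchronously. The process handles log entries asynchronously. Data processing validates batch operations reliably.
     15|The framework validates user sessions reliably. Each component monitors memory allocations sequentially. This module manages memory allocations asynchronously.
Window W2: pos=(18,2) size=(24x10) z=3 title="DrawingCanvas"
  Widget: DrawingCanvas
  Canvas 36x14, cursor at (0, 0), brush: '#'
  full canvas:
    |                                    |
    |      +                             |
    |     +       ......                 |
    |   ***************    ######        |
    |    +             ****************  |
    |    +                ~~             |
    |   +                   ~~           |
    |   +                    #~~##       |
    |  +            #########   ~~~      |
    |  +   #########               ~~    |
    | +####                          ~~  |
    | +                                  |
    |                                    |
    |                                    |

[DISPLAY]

             ┃      +               ┃es i
             ┃     +       ......   ┃izes
             ┃   ***************    ┃s me
             ┃    +             ****┃────
             ┃    +                ~┃    
             ┗━━━━━━━━━━━━━━━━━━━━━━┛ure?
                 ┃Error ha│ [OK]  Cancel 
                 ┃The proc└──────────────
                 ┃                       
                 ┃The system processes da
                 ┃                       
                 ┃Error handling generate
                 ┃The framework validates
                 ┃                       
                 ┗━━━━━━━━━━━━━━━━━━━━━━━
                                         
                                         
                                         
                                         
                                         
                                         
                                         
                                         


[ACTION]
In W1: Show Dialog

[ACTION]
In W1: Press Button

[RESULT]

             ┃      +               ┃es i
             ┃     +       ......   ┃izes
             ┃   ***************    ┃s me
             ┃    +             ****┃s lo
             ┃    +                ~┃nito
             ┗━━━━━━━━━━━━━━━━━━━━━━┛s ba
                 ┃Error handling handles 
                 ┃The process manages log
                 ┃                       
                 ┃The system processes da
                 ┃                       
                 ┃Error handling generate
                 ┃The framework validates
                 ┃                       
                 ┗━━━━━━━━━━━━━━━━━━━━━━━
                                         
                                         
                                         
                                         
                                         
                                         
                                         
                                         


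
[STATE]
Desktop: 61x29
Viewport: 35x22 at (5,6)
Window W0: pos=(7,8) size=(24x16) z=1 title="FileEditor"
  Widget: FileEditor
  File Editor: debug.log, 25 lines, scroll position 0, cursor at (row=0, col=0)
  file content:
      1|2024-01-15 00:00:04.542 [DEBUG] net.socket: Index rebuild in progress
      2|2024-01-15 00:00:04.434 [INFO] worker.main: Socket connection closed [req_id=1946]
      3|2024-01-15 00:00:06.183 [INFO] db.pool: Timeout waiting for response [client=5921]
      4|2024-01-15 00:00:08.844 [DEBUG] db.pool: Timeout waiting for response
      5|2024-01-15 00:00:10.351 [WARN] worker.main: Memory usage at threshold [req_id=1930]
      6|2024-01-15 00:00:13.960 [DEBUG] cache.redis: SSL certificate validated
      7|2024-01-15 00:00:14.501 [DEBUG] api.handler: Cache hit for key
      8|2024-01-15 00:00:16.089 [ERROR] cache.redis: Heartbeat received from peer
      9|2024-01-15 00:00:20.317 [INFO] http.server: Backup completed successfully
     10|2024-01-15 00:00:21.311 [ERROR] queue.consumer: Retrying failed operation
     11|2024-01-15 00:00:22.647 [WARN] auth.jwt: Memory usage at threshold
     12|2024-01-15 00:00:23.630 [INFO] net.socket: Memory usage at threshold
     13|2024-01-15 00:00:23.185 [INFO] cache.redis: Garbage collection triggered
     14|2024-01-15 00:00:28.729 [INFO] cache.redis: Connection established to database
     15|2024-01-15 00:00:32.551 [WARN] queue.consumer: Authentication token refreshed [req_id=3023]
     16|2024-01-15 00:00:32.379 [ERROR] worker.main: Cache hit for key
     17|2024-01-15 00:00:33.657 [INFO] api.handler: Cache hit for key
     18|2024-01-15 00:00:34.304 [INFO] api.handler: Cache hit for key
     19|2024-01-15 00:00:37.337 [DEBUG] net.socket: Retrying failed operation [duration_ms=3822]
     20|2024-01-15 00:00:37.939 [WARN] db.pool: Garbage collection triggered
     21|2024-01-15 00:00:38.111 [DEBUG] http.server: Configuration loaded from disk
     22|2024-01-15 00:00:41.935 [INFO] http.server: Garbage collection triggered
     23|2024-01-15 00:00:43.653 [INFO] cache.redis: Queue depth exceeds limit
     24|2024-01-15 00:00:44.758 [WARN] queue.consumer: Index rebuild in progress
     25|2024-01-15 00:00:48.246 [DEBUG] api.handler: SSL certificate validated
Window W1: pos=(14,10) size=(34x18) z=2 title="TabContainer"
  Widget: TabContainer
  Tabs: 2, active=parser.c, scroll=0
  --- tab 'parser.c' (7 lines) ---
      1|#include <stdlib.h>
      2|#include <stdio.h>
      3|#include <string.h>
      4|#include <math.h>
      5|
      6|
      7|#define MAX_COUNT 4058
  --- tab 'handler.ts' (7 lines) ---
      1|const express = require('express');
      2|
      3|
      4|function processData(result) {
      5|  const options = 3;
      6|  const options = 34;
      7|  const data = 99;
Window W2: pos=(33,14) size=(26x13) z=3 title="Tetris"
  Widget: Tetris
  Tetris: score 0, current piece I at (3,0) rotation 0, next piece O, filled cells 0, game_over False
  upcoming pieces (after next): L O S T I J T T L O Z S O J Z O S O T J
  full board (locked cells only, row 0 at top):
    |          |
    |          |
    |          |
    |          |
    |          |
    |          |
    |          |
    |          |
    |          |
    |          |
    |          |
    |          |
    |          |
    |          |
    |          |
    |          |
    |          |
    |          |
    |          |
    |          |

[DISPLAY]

                                   
                                   
  ┏━━━━━━━━━━━━━━━━━━━━━━┓         
  ┃ FileEditor           ┃         
  ┠──────┏━━━━━━━━━━━━━━━━━━━━━━━━━
  ┃█024-0┃ TabContainer            
  ┃2024-0┠─────────────────────────
  ┃2024-0┃[parser.c]│ handler.ts   
  ┃2024-0┃──────────────────┏━━━━━━
  ┃2024-0┃#include <stdlib.h┃ Tetri
  ┃2024-0┃#include <stdio.h>┠──────
  ┃2024-0┃#include <string.h┃      
  ┃2024-0┃#include <math.h> ┃      
  ┃2024-0┃                  ┃      
  ┃2024-0┃                  ┃      
  ┃2024-0┃#define MAX_COUNT ┃      
  ┃2024-0┃                  ┃      
  ┗━━━━━━┃                  ┃      
         ┃                  ┃      
         ┃                  ┃      
         ┃                  ┗━━━━━━
         ┗━━━━━━━━━━━━━━━━━━━━━━━━━


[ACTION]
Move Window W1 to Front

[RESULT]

                                   
                                   
  ┏━━━━━━━━━━━━━━━━━━━━━━┓         
  ┃ FileEditor           ┃         
  ┠──────┏━━━━━━━━━━━━━━━━━━━━━━━━━
  ┃█024-0┃ TabContainer            
  ┃2024-0┠─────────────────────────
  ┃2024-0┃[parser.c]│ handler.ts   
  ┃2024-0┃─────────────────────────
  ┃2024-0┃#include <stdlib.h>      
  ┃2024-0┃#include <stdio.h>       
  ┃2024-0┃#include <string.h>      
  ┃2024-0┃#include <math.h>        
  ┃2024-0┃                         
  ┃2024-0┃                         
  ┃2024-0┃#define MAX_COUNT 4058   
  ┃2024-0┃                         
  ┗━━━━━━┃                         
         ┃                         
         ┃                         
         ┃                         
         ┗━━━━━━━━━━━━━━━━━━━━━━━━━


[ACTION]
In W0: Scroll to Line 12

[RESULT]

                                   
                                   
  ┏━━━━━━━━━━━━━━━━━━━━━━┓         
  ┃ FileEditor           ┃         
  ┠──────┏━━━━━━━━━━━━━━━━━━━━━━━━━
  ┃2024-0┃ TabContainer            
  ┃2024-0┠─────────────────────────
  ┃2024-0┃[parser.c]│ handler.ts   
  ┃2024-0┃─────────────────────────
  ┃2024-0┃#include <stdlib.h>      
  ┃2024-0┃#include <stdio.h>       
  ┃2024-0┃#include <string.h>      
  ┃2024-0┃#include <math.h>        
  ┃2024-0┃                         
  ┃2024-0┃                         
  ┃2024-0┃#define MAX_COUNT 4058   
  ┃2024-0┃                         
  ┗━━━━━━┃                         
         ┃                         
         ┃                         
         ┃                         
         ┗━━━━━━━━━━━━━━━━━━━━━━━━━


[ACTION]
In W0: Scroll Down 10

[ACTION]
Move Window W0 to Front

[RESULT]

                                   
                                   
  ┏━━━━━━━━━━━━━━━━━━━━━━┓         
  ┃ FileEditor           ┃         
  ┠──────────────────────┨━━━━━━━━━
  ┃2024-01-15 00:00:28.7▲┃         
  ┃2024-01-15 00:00:32.5░┃─────────
  ┃2024-01-15 00:00:32.3░┃ler.ts   
  ┃2024-01-15 00:00:33.6░┃─────────
  ┃2024-01-15 00:00:34.3░┃.h>      
  ┃2024-01-15 00:00:37.3░┃h>       
  ┃2024-01-15 00:00:37.9░┃.h>      
  ┃2024-01-15 00:00:38.1░┃>        
  ┃2024-01-15 00:00:41.9░┃         
  ┃2024-01-15 00:00:43.6░┃         
  ┃2024-01-15 00:00:44.7█┃T 4058   
  ┃2024-01-15 00:00:48.2▼┃         
  ┗━━━━━━━━━━━━━━━━━━━━━━┛         
         ┃                         
         ┃                         
         ┃                         
         ┗━━━━━━━━━━━━━━━━━━━━━━━━━


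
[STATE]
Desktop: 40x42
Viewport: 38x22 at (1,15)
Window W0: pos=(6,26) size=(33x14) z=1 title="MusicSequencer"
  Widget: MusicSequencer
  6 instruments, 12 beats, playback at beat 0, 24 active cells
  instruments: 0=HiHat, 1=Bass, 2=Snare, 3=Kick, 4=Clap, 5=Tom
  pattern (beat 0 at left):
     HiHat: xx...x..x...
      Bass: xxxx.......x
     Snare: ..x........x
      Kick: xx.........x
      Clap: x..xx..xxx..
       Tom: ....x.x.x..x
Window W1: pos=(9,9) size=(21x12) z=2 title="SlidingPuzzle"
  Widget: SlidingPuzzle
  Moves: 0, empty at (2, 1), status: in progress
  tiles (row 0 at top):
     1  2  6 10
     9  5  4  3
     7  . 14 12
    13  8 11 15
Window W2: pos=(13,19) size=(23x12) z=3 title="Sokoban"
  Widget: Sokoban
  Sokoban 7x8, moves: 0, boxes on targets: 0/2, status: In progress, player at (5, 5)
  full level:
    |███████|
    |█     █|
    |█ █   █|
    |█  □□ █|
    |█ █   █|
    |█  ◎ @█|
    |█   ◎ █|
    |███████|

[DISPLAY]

        ┃│  9 │  5 │  4 │  3┃         
        ┃├────┼────┼────┼───┃         
        ┃│  7 │    │ 14 │ 12┃         
        ┃├────┼────┼────┼───┃         
        ┃│ 1┏━━━━━━━━━━━━━━━━━━━━━┓   
        ┗━━━┃ Sokoban             ┃   
            ┠─────────────────────┨   
            ┃███████              ┃   
            ┃█     █              ┃   
            ┃█ █   █              ┃   
            ┃█  □□ █              ┃   
     ┏━━━━━━┃█ █   █              ┃━━┓
     ┃ Music┃█  ◎ @█              ┃  ┃
     ┠──────┃█   ◎ █              ┃──┨
     ┃      ┃███████              ┃  ┃
     ┃ HiHat┗━━━━━━━━━━━━━━━━━━━━━┛  ┃
     ┃  Bass████·······█             ┃
     ┃ Snare··█········█             ┃
     ┃  Kick██·········█             ┃
     ┃  Clap█··██··███··             ┃
     ┃   Tom····█·█·█··█             ┃
     ┃                               ┃


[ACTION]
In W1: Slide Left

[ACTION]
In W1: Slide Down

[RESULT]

        ┃│  9 │  5 │    │  3┃         
        ┃├────┼────┼────┼───┃         
        ┃│  7 │ 14 │  4 │ 12┃         
        ┃├────┼────┼────┼───┃         
        ┃│ 1┏━━━━━━━━━━━━━━━━━━━━━┓   
        ┗━━━┃ Sokoban             ┃   
            ┠─────────────────────┨   
            ┃███████              ┃   
            ┃█     █              ┃   
            ┃█ █   █              ┃   
            ┃█  □□ █              ┃   
     ┏━━━━━━┃█ █   █              ┃━━┓
     ┃ Music┃█  ◎ @█              ┃  ┃
     ┠──────┃█   ◎ █              ┃──┨
     ┃      ┃███████              ┃  ┃
     ┃ HiHat┗━━━━━━━━━━━━━━━━━━━━━┛  ┃
     ┃  Bass████·······█             ┃
     ┃ Snare··█········█             ┃
     ┃  Kick██·········█             ┃
     ┃  Clap█··██··███··             ┃
     ┃   Tom····█·█·█··█             ┃
     ┃                               ┃


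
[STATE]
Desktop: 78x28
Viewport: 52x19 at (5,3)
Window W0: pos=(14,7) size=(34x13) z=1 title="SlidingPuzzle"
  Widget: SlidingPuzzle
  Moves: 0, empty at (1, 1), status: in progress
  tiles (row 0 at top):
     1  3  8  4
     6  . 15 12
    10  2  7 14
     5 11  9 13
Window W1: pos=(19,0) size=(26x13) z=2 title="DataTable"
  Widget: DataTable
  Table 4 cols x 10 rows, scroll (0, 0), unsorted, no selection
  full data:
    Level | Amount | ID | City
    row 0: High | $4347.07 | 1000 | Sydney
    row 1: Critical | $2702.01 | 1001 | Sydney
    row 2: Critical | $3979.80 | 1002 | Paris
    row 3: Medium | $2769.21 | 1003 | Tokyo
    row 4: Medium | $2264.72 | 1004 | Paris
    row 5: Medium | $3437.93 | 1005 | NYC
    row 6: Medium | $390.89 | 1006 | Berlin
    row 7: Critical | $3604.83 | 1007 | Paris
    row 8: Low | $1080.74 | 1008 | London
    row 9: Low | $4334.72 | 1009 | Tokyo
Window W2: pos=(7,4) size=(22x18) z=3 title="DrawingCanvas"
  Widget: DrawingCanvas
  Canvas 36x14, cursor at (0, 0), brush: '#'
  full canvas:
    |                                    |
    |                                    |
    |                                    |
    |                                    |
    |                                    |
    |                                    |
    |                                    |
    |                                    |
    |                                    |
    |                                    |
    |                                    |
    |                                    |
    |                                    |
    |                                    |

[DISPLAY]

              ┃Level   │Amount  │ID  │C┃            
  ┏━━━━━━━━━━━━━━━━━━━━┓────────┼────┼─┃            
  ┃ DrawingCanvas      ┃$4347.07│1000│S┃            
  ┠────────────────────┨$2702.01│1001│S┃            
  ┃+                   ┃$3979.80│1002│P┃━━┓         
  ┃                    ┃$2769.21│1003│T┃  ┃         
  ┃                    ┃$2264.72│1004│P┃──┨         
  ┃                    ┃$3437.93│1005│N┃  ┃         
  ┃                    ┃$390.89 │1006│B┃  ┃         
  ┃                    ┃━━━━━━━━━━━━━━━┛  ┃         
  ┃                    ┃ │ 12 │           ┃         
  ┃                    ┃─┼────┤           ┃         
  ┃                    ┃ │ 14 │           ┃         
  ┃                    ┃─┼────┤           ┃         
  ┃                    ┃ │ 13 │           ┃         
  ┃                    ┃─┴────┘           ┃         
  ┃                    ┃━━━━━━━━━━━━━━━━━━┛         
  ┃                    ┃                            
  ┗━━━━━━━━━━━━━━━━━━━━┛                            


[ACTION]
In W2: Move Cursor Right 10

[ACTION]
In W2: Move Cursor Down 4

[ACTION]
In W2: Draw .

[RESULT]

              ┃Level   │Amount  │ID  │C┃            
  ┏━━━━━━━━━━━━━━━━━━━━┓────────┼────┼─┃            
  ┃ DrawingCanvas      ┃$4347.07│1000│S┃            
  ┠────────────────────┨$2702.01│1001│S┃            
  ┃                    ┃$3979.80│1002│P┃━━┓         
  ┃                    ┃$2769.21│1003│T┃  ┃         
  ┃                    ┃$2264.72│1004│P┃──┨         
  ┃                    ┃$3437.93│1005│N┃  ┃         
  ┃          .         ┃$390.89 │1006│B┃  ┃         
  ┃                    ┃━━━━━━━━━━━━━━━┛  ┃         
  ┃                    ┃ │ 12 │           ┃         
  ┃                    ┃─┼────┤           ┃         
  ┃                    ┃ │ 14 │           ┃         
  ┃                    ┃─┼────┤           ┃         
  ┃                    ┃ │ 13 │           ┃         
  ┃                    ┃─┴────┘           ┃         
  ┃                    ┃━━━━━━━━━━━━━━━━━━┛         
  ┃                    ┃                            
  ┗━━━━━━━━━━━━━━━━━━━━┛                            


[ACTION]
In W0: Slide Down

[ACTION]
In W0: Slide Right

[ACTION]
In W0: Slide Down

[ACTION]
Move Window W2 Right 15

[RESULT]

              ┃Level   │Amount  │ID  │C┃            
              ┃──┏━━━━━━━━━━━━━━━━━━━━┓┃            
              ┃Hi┃ DrawingCanvas      ┃┃            
              ┃Cr┠────────────────────┨┃            
         ┏━━━━┃Cr┃                    ┃┃━━┓         
         ┃ Sli┃Me┃                    ┃┃  ┃         
         ┠────┃Me┃                    ┃┃──┨         
         ┃┌───┃Me┃                    ┃┃  ┃         
         ┃│   ┃Me┃          .         ┃┃  ┃         
         ┃├───┗━━┃                    ┃┛  ┃         
         ┃│  6 │ ┃                    ┃   ┃         
         ┃├────┼─┃                    ┃   ┃         
         ┃│ 10 │ ┃                    ┃   ┃         
         ┃├────┼─┃                    ┃   ┃         
         ┃│  5 │ ┃                    ┃   ┃         
         ┃└────┴─┃                    ┃   ┃         
         ┗━━━━━━━┃                    ┃━━━┛         
                 ┃                    ┃             
                 ┗━━━━━━━━━━━━━━━━━━━━┛             


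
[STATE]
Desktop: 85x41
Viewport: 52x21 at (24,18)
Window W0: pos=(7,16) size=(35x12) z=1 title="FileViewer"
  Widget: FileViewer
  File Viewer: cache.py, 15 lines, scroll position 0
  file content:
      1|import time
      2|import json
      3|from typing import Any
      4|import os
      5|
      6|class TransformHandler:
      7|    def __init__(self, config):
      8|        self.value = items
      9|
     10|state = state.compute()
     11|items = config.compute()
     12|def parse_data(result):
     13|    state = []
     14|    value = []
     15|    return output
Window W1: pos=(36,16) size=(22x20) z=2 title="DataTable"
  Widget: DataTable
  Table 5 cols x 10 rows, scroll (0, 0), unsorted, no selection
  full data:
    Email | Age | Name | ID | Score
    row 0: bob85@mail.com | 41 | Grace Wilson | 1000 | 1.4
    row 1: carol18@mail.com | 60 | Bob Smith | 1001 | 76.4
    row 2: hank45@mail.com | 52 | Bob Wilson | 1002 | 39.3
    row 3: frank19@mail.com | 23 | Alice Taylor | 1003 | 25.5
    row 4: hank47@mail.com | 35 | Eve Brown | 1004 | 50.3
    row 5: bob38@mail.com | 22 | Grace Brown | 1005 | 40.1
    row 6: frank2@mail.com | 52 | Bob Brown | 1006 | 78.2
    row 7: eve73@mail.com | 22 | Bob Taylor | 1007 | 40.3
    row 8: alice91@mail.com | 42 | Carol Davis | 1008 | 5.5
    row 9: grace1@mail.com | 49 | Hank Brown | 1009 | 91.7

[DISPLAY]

────────────┠────────────────────┨                  
            ┃Email           │Age┃                  
            ┃────────────────┼───┃                  
rt Any      ┃bob85@mail.com  │41 ┃                  
            ┃carol18@mail.com│60 ┃                  
            ┃hank45@mail.com │52 ┃                  
andler:     ┃frank19@mail.com│23 ┃                  
(self, confi┃hank47@mail.com │35 ┃                  
ue = items  ┃bob38@mail.com  │22 ┃                  
━━━━━━━━━━━━┃frank2@mail.com │52 ┃                  
            ┃eve73@mail.com  │22 ┃                  
            ┃alice91@mail.com│42 ┃                  
            ┃grace1@mail.com │49 ┃                  
            ┃                    ┃                  
            ┃                    ┃                  
            ┃                    ┃                  
            ┃                    ┃                  
            ┗━━━━━━━━━━━━━━━━━━━━┛                  
                                                    
                                                    
                                                    


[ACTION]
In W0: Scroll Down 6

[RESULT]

────────────┠────────────────────┨                  
(self, confi┃Email           │Age┃                  
ue = items  ┃────────────────┼───┃                  
            ┃bob85@mail.com  │41 ┃                  
mpute()     ┃carol18@mail.com│60 ┃                  
ompute()    ┃hank45@mail.com │52 ┃                  
esult):     ┃frank19@mail.com│23 ┃                  
            ┃hank47@mail.com │35 ┃                  
            ┃bob38@mail.com  │22 ┃                  
━━━━━━━━━━━━┃frank2@mail.com │52 ┃                  
            ┃eve73@mail.com  │22 ┃                  
            ┃alice91@mail.com│42 ┃                  
            ┃grace1@mail.com │49 ┃                  
            ┃                    ┃                  
            ┃                    ┃                  
            ┃                    ┃                  
            ┃                    ┃                  
            ┗━━━━━━━━━━━━━━━━━━━━┛                  
                                                    
                                                    
                                                    


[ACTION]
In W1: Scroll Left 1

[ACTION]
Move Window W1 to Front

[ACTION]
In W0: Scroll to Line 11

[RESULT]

────────────┠────────────────────┨                  
ue = items  ┃Email           │Age┃                  
            ┃────────────────┼───┃                  
mpute()     ┃bob85@mail.com  │41 ┃                  
ompute()    ┃carol18@mail.com│60 ┃                  
esult):     ┃hank45@mail.com │52 ┃                  
            ┃frank19@mail.com│23 ┃                  
            ┃hank47@mail.com │35 ┃                  
t           ┃bob38@mail.com  │22 ┃                  
━━━━━━━━━━━━┃frank2@mail.com │52 ┃                  
            ┃eve73@mail.com  │22 ┃                  
            ┃alice91@mail.com│42 ┃                  
            ┃grace1@mail.com │49 ┃                  
            ┃                    ┃                  
            ┃                    ┃                  
            ┃                    ┃                  
            ┃                    ┃                  
            ┗━━━━━━━━━━━━━━━━━━━━┛                  
                                                    
                                                    
                                                    


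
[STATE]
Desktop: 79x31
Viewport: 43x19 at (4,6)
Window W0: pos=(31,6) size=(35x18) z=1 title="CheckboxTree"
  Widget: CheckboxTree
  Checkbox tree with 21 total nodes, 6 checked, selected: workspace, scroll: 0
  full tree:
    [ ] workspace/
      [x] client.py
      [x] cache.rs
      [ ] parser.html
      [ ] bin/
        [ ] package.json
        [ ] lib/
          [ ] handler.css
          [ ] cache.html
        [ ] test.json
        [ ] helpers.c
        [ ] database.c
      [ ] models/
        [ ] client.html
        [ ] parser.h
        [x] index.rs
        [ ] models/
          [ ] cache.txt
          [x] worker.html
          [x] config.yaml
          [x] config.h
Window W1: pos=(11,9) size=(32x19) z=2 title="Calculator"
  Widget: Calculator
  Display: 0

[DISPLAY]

                           ┏━━━━━━━━━━━━━━━
                           ┃ CheckboxTree  
                           ┠───────────────
       ┏━━━━━━━━━━━━━━━━━━━━━━━━━━━━━━┓ace/
       ┃ Calculator                   ┃nt.p
       ┠──────────────────────────────┨e.rs
       ┃                             0┃er.h
       ┃┌───┬───┬───┬───┐             ┃    
       ┃│ 7 │ 8 │ 9 │ ÷ │             ┃ckag
       ┃├───┼───┼───┼───┤             ┃b/  
       ┃│ 4 │ 5 │ 6 │ × │             ┃hand
       ┃├───┼───┼───┼───┤             ┃cach
       ┃│ 1 │ 2 │ 3 │ - │             ┃st.j
       ┃├───┼───┼───┼───┤             ┃lper
       ┃│ 0 │ . │ = │ + │             ┃taba
       ┃├───┼───┼───┼───┤             ┃ls/ 
       ┃│ C │ MC│ MR│ M+│             ┃ient
       ┃└───┴───┴───┴───┘             ┃━━━━
       ┃                              ┃    


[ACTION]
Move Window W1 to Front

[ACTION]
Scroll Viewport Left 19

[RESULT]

                               ┏━━━━━━━━━━━
                               ┃ CheckboxTr
                               ┠───────────
           ┏━━━━━━━━━━━━━━━━━━━━━━━━━━━━━━┓
           ┃ Calculator                   ┃
           ┠──────────────────────────────┨
           ┃                             0┃
           ┃┌───┬───┬───┬───┐             ┃
           ┃│ 7 │ 8 │ 9 │ ÷ │             ┃
           ┃├───┼───┼───┼───┤             ┃
           ┃│ 4 │ 5 │ 6 │ × │             ┃
           ┃├───┼───┼───┼───┤             ┃
           ┃│ 1 │ 2 │ 3 │ - │             ┃
           ┃├───┼───┼───┼───┤             ┃
           ┃│ 0 │ . │ = │ + │             ┃
           ┃├───┼───┼───┼───┤             ┃
           ┃│ C │ MC│ MR│ M+│             ┃
           ┃└───┴───┴───┴───┘             ┃
           ┃                              ┃


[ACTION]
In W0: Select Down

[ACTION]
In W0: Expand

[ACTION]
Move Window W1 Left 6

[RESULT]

                               ┏━━━━━━━━━━━
                               ┃ CheckboxTr
                               ┠───────────
     ┏━━━━━━━━━━━━━━━━━━━━━━━━━━━━━━┓worksp
     ┃ Calculator                   ┃] clie
     ┠──────────────────────────────┨] cach
     ┃                             0┃] pars
     ┃┌───┬───┬───┬───┐             ┃] bin/
     ┃│ 7 │ 8 │ 9 │ ÷ │             ┃[ ] pa
     ┃├───┼───┼───┼───┤             ┃[ ] li
     ┃│ 4 │ 5 │ 6 │ × │             ┃  [ ] 
     ┃├───┼───┼───┼───┤             ┃  [ ] 
     ┃│ 1 │ 2 │ 3 │ - │             ┃[ ] te
     ┃├───┼───┼───┼───┤             ┃[ ] he
     ┃│ 0 │ . │ = │ + │             ┃[ ] da
     ┃├───┼───┼───┼───┤             ┃] mode
     ┃│ C │ MC│ MR│ M+│             ┃[ ] cl
     ┃└───┴───┴───┴───┘             ┃━━━━━━
     ┃                              ┃      
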